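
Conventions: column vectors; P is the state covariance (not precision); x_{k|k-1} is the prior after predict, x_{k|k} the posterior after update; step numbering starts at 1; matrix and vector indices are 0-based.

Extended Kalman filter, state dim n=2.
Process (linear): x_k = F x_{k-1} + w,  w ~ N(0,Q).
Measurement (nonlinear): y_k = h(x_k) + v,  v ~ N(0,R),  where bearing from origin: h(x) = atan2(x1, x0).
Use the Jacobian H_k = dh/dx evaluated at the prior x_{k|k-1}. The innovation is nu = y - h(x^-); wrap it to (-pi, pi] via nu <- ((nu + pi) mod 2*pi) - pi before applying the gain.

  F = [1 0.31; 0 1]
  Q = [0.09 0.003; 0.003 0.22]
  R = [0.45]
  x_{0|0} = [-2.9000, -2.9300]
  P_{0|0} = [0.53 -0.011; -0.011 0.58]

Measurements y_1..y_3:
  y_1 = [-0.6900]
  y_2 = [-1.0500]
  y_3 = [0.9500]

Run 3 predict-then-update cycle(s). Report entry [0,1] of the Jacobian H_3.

H_jac[0,1] = -0.1248

step 1: x^-=[-3.8083, -2.9300]  P^-=[0.6689 0.1718; 0.1718 0.8000]  H_jac=[0.1269 -0.1649]  S=[0.4753]  K=[0.1190; -0.2317]  nu=[1.7958]  x^+=[-3.5947, -3.3462]  P^+=[0.6622 0.1849; 0.1849 0.7745]
step 2: x^-=[-4.6320, -3.3462]  P^-=[0.9413 0.4280; 0.4280 0.9945]  H_jac=[0.1025 -0.1419]  S=[0.4675]  K=[0.0765; -0.2080]  nu=[1.4660]  x^+=[-4.5199, -3.6510]  P^+=[0.9385 0.4354; 0.4354 0.9743]
step 3: x^-=[-5.6517, -3.6510]  P^-=[1.3921 0.7404; 0.7404 1.1943]  H_jac=[0.0806 -0.1248]  S=[0.4628]  K=[0.0429; -0.1931]  nu=[-2.7652]  x^+=[-5.7702, -3.1170]  P^+=[1.3913 0.7443; 0.7443 1.1770]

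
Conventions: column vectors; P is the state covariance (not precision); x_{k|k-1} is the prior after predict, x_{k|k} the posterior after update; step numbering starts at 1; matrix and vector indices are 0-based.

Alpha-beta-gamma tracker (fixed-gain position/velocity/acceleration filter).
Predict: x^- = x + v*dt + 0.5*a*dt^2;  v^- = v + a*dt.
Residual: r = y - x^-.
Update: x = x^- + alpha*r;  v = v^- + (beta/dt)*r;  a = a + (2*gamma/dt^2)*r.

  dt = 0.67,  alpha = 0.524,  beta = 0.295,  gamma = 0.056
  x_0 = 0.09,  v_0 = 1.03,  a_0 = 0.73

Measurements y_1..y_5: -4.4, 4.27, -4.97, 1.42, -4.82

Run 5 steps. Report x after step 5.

step 1: x_pred=0.9439  r=-5.3439  x^+=-1.8563  v^+=-0.8338  a^+=-0.6033
step 2: x_pred=-2.5504  r=6.8204  x^+=1.0235  v^+=1.7649  a^+=1.0984
step 3: x_pred=2.4525  r=-7.4225  x^+=-1.4369  v^+=-0.7673  a^+=-0.7536
step 4: x_pred=-2.1201  r=3.5401  x^+=-0.2651  v^+=0.2865  a^+=0.1297
step 5: x_pred=-0.0440  r=-4.7760  x^+=-2.5466  v^+=-1.7294  a^+=-1.0619

x_post = -2.5466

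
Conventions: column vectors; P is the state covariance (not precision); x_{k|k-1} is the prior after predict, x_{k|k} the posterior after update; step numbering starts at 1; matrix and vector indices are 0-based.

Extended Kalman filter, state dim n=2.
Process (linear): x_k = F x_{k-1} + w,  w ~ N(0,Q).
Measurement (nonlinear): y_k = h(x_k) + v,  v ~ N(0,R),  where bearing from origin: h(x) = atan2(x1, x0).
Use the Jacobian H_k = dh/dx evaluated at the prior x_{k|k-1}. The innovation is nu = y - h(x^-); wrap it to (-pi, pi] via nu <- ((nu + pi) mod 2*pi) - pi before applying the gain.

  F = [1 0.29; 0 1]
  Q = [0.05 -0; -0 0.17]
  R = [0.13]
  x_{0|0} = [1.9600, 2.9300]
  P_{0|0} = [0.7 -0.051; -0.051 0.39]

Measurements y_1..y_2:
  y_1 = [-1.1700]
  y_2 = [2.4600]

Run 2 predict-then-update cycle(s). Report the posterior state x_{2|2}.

x_post = [4.6965, 3.3656]

step 1: x^-=[2.8097, 2.9300]  P^-=[0.7532 0.0621; 0.0621 0.5600]  H_jac=[-0.1778 0.1705]  S=[0.1663]  K=[-0.7415; 0.5077]  nu=[-1.9764]  x^+=[4.2752, 1.9267]  P^+=[0.6618 0.1247; 0.1247 0.5171]
step 2: x^-=[4.8339, 1.9267]  P^-=[0.8276 0.2747; 0.2747 0.6871]  H_jac=[-0.0711 0.1785]  S=[0.1491]  K=[-0.0661; 0.6916]  nu=[2.0807]  x^+=[4.6965, 3.3656]  P^+=[0.8269 0.2815; 0.2815 0.6158]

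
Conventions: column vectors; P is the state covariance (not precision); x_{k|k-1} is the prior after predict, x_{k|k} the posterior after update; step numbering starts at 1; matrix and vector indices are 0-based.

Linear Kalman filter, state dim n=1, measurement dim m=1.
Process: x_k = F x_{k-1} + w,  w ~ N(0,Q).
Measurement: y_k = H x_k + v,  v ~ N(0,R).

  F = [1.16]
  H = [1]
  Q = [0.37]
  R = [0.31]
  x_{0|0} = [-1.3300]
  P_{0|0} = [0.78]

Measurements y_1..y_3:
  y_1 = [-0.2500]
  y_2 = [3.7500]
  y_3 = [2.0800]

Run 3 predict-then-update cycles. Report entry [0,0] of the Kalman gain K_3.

step 1: x^-=[-1.5428]  P^-=[1.4196]  S=[1.7296]  K=[0.8208]  nu=[1.2928]  x^+=[-0.4817]  P^+=[0.2544]
step 2: x^-=[-0.5588]  P^-=[0.7124]  S=[1.0224]  K=[0.6968]  nu=[4.3088]  x^+=[2.4435]  P^+=[0.2160]
step 3: x^-=[2.8345]  P^-=[0.6607]  S=[0.9707]  K=[0.6806]  nu=[-0.7545]  x^+=[2.3210]  P^+=[0.2110]

K[0,0] = 0.6806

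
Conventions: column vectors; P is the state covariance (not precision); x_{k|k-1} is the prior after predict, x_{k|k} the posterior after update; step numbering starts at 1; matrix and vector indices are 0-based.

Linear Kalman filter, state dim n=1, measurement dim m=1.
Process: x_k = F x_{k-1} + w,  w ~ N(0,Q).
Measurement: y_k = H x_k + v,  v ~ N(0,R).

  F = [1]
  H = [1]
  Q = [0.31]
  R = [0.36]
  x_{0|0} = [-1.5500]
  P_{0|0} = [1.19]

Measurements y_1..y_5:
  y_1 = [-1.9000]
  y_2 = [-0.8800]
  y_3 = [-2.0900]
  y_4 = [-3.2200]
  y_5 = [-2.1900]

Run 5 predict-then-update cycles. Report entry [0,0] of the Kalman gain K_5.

step 1: x^-=[-1.5500]  P^-=[1.5000]  S=[1.8600]  K=[0.8065]  nu=[-0.3500]  x^+=[-1.8323]  P^+=[0.2903]
step 2: x^-=[-1.8323]  P^-=[0.6003]  S=[0.9603]  K=[0.6251]  nu=[0.9523]  x^+=[-1.2370]  P^+=[0.2250]
step 3: x^-=[-1.2370]  P^-=[0.5350]  S=[0.8950]  K=[0.5978]  nu=[-0.8530]  x^+=[-1.7469]  P^+=[0.2152]
step 4: x^-=[-1.7469]  P^-=[0.5252]  S=[0.8852]  K=[0.5933]  nu=[-1.4731]  x^+=[-2.6209]  P^+=[0.2136]
step 5: x^-=[-2.6209]  P^-=[0.5236]  S=[0.8836]  K=[0.5926]  nu=[0.4309]  x^+=[-2.3656]  P^+=[0.2133]

K[0,0] = 0.5926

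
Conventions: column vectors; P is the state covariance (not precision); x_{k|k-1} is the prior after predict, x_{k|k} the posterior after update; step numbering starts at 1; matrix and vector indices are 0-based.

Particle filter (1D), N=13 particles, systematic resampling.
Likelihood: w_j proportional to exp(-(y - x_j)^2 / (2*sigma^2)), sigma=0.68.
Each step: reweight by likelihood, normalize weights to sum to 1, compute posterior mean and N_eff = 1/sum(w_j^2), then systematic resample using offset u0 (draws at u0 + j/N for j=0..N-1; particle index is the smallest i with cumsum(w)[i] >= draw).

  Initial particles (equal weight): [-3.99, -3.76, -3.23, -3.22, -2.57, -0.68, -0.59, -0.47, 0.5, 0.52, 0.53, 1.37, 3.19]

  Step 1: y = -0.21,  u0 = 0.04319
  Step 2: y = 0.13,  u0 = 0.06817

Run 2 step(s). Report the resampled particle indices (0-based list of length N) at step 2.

resampled_idx = [1, 2, 3, 4, 5, 7, 8, 8, 9, 10, 11, 12, 12]

step 1: w=[0.0000, 0.0000, 0.0000, 0.0000, 0.0006, 0.1816, 0.1972, 0.2143, 0.1337, 0.1296, 0.1275, 0.0155, 0.0000]  mean=-0.1190  Neff=5.9184  idx=[5, 5, 6, 6, 6, 7, 7, 7, 8, 9, 9, 10, 10]
step 2: w=[0.0548, 0.0548, 0.0636, 0.0636, 0.0636, 0.0755, 0.0755, 0.0755, 0.0961, 0.0946, 0.0946, 0.0938, 0.0938]  mean=-0.0479  Neff=12.5011  idx=[1, 2, 3, 4, 5, 7, 8, 8, 9, 10, 11, 12, 12]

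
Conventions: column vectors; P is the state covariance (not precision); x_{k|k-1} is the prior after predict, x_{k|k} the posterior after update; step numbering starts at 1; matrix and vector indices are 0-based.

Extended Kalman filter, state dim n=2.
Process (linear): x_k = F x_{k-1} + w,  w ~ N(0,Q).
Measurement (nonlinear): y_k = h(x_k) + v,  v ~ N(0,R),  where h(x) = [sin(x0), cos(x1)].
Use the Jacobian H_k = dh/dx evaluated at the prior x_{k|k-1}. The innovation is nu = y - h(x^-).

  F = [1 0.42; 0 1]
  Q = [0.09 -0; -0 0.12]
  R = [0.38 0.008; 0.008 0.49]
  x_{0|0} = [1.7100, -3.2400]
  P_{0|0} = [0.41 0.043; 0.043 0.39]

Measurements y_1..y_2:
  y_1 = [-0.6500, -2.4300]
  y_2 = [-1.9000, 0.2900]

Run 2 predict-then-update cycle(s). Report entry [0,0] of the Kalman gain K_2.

step 1: x^-=[0.3492, -3.2400]  P^-=[0.6049 0.2068; 0.2068 0.5100]  H_jac=[0.9396 0.0000; 0.0000 -0.0982]  S=[0.9141 -0.0111; -0.0111 0.4949]  K=[0.6215 -0.0271; 0.2114 -0.0965]  nu=[-0.9921, -1.4348]  x^+=[-0.2285, -3.3113]  P^+=[0.2511 0.0847; 0.0847 0.4641]
step 2: x^-=[-1.6192, -3.3113]  P^-=[0.4941 0.2796; 0.2796 0.5841]  H_jac=[-0.0484 0.0000; 0.0000 -0.1689]  S=[0.3812 0.0103; 0.0103 0.5067]  K=[-0.0603 -0.0920; -0.0303 -0.1941]  nu=[-0.9012, 1.2756]  x^+=[-1.6822, -3.5316]  P^+=[0.4883 0.2697; 0.2697 0.5645]

K[0,0] = -0.0603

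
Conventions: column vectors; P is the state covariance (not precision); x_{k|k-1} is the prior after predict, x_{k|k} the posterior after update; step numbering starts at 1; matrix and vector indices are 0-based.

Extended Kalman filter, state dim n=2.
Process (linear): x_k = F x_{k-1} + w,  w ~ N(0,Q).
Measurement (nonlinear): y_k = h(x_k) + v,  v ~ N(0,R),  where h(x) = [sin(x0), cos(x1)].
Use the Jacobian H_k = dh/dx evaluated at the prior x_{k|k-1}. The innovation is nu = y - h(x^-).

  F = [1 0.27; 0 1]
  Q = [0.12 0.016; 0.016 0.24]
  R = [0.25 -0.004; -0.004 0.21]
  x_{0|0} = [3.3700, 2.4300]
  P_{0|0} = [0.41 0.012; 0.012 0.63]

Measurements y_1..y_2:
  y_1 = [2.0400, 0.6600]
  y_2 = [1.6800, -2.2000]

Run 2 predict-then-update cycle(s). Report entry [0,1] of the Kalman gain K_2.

step 1: x^-=[4.0261, 2.4300]  P^-=[0.5824 0.1981; 0.1981 0.8700]  H_jac=[-0.6337 0.0000; 0.0000 -0.6530]  S=[0.4839 0.0780; 0.0780 0.5810]  K=[-0.7429 -0.1230; -0.1041 -0.9639]  nu=[2.8136, 1.4173]  x^+=[1.7616, 0.7710]  P^+=[0.2923 0.0350; 0.0350 0.3093]
step 2: x^-=[1.9697, 0.7710]  P^-=[0.4538 0.1345; 0.1345 0.5493]  H_jac=[-0.3884 0.0000; 0.0000 -0.6968]  S=[0.3185 0.0324; 0.0324 0.4767]  K=[-0.5372 -0.1601; -0.0829 -0.7973]  nu=[0.7585, -2.9172]  x^+=[2.0293, 3.0339]  P^+=[0.3441 0.0452; 0.0452 0.2398]

K[0,1] = -0.1601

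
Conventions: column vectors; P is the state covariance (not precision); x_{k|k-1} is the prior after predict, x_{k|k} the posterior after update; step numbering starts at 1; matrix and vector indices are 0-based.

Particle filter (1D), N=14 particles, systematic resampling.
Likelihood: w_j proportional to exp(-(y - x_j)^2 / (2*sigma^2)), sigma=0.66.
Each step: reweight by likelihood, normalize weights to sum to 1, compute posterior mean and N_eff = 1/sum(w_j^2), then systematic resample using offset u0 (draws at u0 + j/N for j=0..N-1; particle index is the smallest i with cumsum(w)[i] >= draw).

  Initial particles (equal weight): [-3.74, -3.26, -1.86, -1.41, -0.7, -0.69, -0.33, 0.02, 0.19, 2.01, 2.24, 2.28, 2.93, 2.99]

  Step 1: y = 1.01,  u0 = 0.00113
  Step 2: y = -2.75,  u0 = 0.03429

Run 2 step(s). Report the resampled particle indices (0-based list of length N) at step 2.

step 1: w=[0.0000, 0.0000, 0.0000, 0.0007, 0.0210, 0.0218, 0.0766, 0.1953, 0.2780, 0.1909, 0.1059, 0.0944, 0.0087, 0.0067]  mean=0.8824  Neff=5.5909  idx=[4, 6, 7, 7, 7, 8, 8, 8, 8, 9, 9, 10, 10, 11]
step 2: w=[0.8129, 0.1218, 0.0151, 0.0151, 0.0151, 0.0050, 0.0050, 0.0050, 0.0050, 0.0000, 0.0000, 0.0000, 0.0000, 0.0000]  mean=-0.6046  Neff=1.4782  idx=[0, 0, 0, 0, 0, 0, 0, 0, 0, 0, 0, 1, 1, 3]

resampled_idx = [0, 0, 0, 0, 0, 0, 0, 0, 0, 0, 0, 1, 1, 3]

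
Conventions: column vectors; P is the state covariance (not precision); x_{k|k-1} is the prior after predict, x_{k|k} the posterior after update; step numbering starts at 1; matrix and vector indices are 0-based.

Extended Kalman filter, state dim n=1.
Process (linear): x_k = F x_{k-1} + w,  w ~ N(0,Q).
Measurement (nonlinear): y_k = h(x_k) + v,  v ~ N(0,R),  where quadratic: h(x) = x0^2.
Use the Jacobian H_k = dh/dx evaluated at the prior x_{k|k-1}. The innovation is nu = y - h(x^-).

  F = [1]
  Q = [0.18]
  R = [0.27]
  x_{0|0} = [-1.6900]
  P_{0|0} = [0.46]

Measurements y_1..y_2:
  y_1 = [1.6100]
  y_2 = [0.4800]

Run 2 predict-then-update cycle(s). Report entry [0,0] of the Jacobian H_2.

H_jac[0,0] = -2.6689

step 1: x^-=[-1.6900]  P^-=[0.6400]  H_jac=[-3.3800]  S=[7.5816]  K=[-0.2853]  nu=[-1.2461]  x^+=[-1.3345]  P^+=[0.0228]
step 2: x^-=[-1.3345]  P^-=[0.2028]  H_jac=[-2.6689]  S=[1.7145]  K=[-0.3157]  nu=[-1.3008]  x^+=[-0.9238]  P^+=[0.0319]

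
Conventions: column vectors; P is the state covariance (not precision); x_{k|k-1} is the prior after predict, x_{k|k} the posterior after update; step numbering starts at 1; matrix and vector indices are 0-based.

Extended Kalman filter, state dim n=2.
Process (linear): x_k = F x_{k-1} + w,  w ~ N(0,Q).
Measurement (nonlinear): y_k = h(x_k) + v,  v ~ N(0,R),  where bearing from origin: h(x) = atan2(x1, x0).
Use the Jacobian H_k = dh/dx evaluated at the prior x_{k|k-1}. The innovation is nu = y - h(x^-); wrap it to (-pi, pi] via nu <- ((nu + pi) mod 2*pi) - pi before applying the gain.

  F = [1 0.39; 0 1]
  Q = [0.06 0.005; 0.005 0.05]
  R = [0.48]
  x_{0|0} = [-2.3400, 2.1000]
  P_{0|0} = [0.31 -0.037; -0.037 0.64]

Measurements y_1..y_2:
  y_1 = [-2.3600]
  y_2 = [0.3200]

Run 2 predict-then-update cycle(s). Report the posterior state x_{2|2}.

step 1: x^-=[-1.5210, 2.1000]  P^-=[0.4385 0.2176; 0.2176 0.6900]  H_jac=[-0.3123 -0.2262]  S=[0.5888]  K=[-0.3162; -0.3805]  nu=[1.7255]  x^+=[-2.0666, 1.4434]  P^+=[0.3796 0.1468; 0.1468 0.6047]
step 2: x^-=[-1.5037, 1.4434]  P^-=[0.6461 0.3876; 0.3876 0.6547]  H_jac=[-0.3322 -0.3461]  S=[0.7189]  K=[-0.4852; -0.4944]  nu=[-2.0566]  x^+=[-0.5058, 2.4601]  P^+=[0.4768 0.2152; 0.2152 0.4791]

x_post = [-0.5058, 2.4601]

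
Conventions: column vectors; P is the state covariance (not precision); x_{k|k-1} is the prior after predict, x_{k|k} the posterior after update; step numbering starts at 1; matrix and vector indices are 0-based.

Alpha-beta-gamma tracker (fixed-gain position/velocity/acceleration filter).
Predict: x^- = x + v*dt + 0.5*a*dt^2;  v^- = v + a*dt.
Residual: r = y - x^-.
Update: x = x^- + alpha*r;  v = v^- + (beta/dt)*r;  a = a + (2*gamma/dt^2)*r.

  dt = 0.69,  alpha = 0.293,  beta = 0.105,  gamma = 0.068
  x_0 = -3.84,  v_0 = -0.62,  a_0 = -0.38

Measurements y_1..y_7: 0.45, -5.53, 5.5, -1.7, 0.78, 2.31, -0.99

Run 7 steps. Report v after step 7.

step 1: x_pred=-4.3583  r=4.8083  x^+=-2.9494  v^+=-0.1505  a^+=0.9935
step 2: x_pred=-2.8168  r=-2.7132  x^+=-3.6118  v^+=0.1221  a^+=0.2185
step 3: x_pred=-3.4755  r=8.9755  x^+=-0.8457  v^+=1.6387  a^+=2.7823
step 4: x_pred=0.9474  r=-2.6474  x^+=0.1717  v^+=3.1557  a^+=2.0261
step 5: x_pred=2.8314  r=-2.0514  x^+=2.2303  v^+=4.2415  a^+=1.4401
step 6: x_pred=5.4998  r=-3.1898  x^+=4.5652  v^+=4.7498  a^+=0.5289
step 7: x_pred=7.9685  r=-8.9585  x^+=5.3436  v^+=3.7515  a^+=-2.0301

v_post = 3.7515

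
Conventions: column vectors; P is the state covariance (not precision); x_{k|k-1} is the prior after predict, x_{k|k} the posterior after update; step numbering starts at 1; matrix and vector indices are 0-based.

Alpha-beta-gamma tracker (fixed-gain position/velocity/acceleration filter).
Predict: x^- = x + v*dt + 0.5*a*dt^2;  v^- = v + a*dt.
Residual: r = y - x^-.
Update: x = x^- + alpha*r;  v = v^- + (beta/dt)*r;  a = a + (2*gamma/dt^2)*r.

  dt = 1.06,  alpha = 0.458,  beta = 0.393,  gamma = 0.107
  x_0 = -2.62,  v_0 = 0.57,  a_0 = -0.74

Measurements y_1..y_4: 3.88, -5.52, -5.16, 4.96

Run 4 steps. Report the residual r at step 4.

step 1: x_pred=-2.4315  r=6.3115  x^+=0.4591  v^+=2.1256  a^+=0.4621
step 2: x_pred=2.9719  r=-8.4919  x^+=-0.9174  v^+=-0.5330  a^+=-1.1553
step 3: x_pred=-2.1314  r=-3.0286  x^+=-3.5185  v^+=-2.8804  a^+=-1.7321
step 4: x_pred=-7.5449  r=12.5049  x^+=-1.8176  v^+=-0.0802  a^+=0.6496

resid = 12.5049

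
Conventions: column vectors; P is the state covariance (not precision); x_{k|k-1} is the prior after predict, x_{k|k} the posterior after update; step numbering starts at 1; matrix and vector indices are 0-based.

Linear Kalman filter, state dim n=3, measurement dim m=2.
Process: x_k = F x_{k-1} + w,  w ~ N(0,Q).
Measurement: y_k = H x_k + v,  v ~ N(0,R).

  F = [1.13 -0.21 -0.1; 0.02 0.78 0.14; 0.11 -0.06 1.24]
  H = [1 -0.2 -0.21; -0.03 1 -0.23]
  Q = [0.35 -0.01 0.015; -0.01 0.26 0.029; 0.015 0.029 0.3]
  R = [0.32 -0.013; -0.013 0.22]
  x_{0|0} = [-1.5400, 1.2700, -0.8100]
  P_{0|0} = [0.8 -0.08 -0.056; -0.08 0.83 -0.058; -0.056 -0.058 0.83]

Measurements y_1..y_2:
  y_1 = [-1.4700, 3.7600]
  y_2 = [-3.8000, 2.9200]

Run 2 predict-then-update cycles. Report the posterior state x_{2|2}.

step 1: x^-=[-1.9259, 0.8464, -1.2500]  P^-=[1.4646 -0.2122 -0.0338; -0.2122 0.7661 0.0714; -0.0338 0.0714 1.5833]  S=[1.9902 -0.3513; -0.3513 1.0506]  K=[0.7642 0.0191; -0.0681 0.6968; -0.2553 -0.3631]  nu=[0.3627, 2.5683]  x^+=[-1.5996, 2.6114, -2.2751]  P^+=[0.3122 0.0640 0.2626; 0.0640 0.2133 0.2488; 0.2626 0.2488 1.3802]
step 2: x^-=[-2.1284, 1.6864, -3.1538]  P^-=[0.6926 0.0133 0.1813; 0.0133 0.4748 0.5138; 0.1813 0.5138 2.4605]  S=[1.1018 -0.1214; -0.1214 0.5909]  K=[0.5960 0.0391; -0.1081 0.5806; -0.4178 -0.1832]  nu=[-1.9966, 0.4444]  x^+=[-3.3009, 2.1602, -2.4010]  P^+=[0.3060 0.1123 0.4447; 0.1123 0.2475 0.4998; 0.4447 0.4998 2.2669]

x_post = [-3.3009, 2.1602, -2.4010]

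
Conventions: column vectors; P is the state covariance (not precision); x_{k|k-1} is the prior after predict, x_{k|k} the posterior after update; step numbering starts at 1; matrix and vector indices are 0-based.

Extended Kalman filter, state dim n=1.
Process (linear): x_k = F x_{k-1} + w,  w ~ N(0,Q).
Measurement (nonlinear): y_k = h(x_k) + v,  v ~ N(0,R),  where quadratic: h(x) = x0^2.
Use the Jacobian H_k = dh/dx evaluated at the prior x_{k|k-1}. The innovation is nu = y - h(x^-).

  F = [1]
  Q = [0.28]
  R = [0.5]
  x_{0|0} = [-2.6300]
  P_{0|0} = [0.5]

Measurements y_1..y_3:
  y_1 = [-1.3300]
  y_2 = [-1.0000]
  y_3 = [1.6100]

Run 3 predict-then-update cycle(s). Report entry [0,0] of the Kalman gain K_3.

step 1: x^-=[-2.6300]  P^-=[0.7800]  H_jac=[-5.2600]  S=[22.0807]  K=[-0.1858]  nu=[-8.2469]  x^+=[-1.0977]  P^+=[0.0177]
step 2: x^-=[-1.0977]  P^-=[0.2977]  H_jac=[-2.1953]  S=[1.9345]  K=[-0.3378]  nu=[-2.2048]  x^+=[-0.3529]  P^+=[0.0769]
step 3: x^-=[-0.3529]  P^-=[0.3569]  H_jac=[-0.7058]  S=[0.6778]  K=[-0.3717]  nu=[1.4855]  x^+=[-0.9050]  P^+=[0.2633]

K[0,0] = -0.3717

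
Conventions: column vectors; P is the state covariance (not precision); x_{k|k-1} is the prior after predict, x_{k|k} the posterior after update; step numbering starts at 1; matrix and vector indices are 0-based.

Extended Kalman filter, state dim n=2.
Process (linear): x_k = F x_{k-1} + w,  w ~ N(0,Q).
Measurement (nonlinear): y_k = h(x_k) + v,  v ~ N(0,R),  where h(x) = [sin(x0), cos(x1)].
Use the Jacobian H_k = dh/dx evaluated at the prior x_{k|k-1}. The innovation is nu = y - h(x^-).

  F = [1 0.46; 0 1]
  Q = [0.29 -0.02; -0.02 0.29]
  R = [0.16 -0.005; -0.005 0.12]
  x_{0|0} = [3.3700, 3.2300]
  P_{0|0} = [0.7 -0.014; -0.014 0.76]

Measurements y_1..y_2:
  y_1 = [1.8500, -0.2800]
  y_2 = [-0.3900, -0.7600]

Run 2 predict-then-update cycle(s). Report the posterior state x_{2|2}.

step 1: x^-=[4.8558, 3.2300]  P^-=[1.1379 0.3156; 0.3156 1.0500]  H_jac=[0.1429 0.0000; 0.0000 0.0883]  S=[0.1832 -0.0010; -0.0010 0.1282]  K=[0.8888 0.2244; 0.2502 0.7252]  nu=[2.8397, 0.7161]  x^+=[7.5404, 4.4598]  P^+=[0.9871 0.2547; 0.2547 0.9715]
step 2: x^-=[9.5919, 4.4598]  P^-=[1.7170 0.6816; 0.6816 1.2615]  H_jac=[-0.9861 0.0000; 0.0000 0.9683]  S=[1.8295 -0.6558; -0.6558 1.3027]  K=[-0.9076 0.0497; -0.0382 0.9184]  nu=[-0.2237, -0.5100]  x^+=[9.7695, 3.9998]  P^+=[0.1475 0.0108; 0.0108 0.1140]

x_post = [9.7695, 3.9998]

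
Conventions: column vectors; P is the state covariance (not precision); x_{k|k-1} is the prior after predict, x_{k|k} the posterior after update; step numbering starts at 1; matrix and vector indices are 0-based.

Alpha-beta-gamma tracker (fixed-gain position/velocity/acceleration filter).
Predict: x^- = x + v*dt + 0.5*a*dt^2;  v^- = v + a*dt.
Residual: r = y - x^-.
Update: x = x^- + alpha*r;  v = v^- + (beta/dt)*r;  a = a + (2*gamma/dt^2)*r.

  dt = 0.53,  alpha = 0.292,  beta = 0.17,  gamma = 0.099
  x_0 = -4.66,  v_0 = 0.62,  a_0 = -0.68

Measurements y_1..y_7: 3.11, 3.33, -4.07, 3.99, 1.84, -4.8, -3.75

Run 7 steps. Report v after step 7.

step 1: x_pred=-4.4269  r=7.5369  x^+=-2.2261  v^+=2.6771  a^+=4.6326
step 2: x_pred=-0.1566  r=3.4866  x^+=0.8615  v^+=6.2507  a^+=7.0902
step 3: x_pred=5.1702  r=-9.2402  x^+=2.4720  v^+=7.0447  a^+=0.5770
step 4: x_pred=6.2868  r=-2.2968  x^+=5.6161  v^+=6.6138  a^+=-1.0419
step 5: x_pred=8.9751  r=-7.1351  x^+=6.8917  v^+=3.7730  a^+=-6.0713
step 6: x_pred=8.0386  r=-12.8386  x^+=4.2898  v^+=-3.5628  a^+=-15.1210
step 7: x_pred=0.2777  r=-4.0277  x^+=-0.8984  v^+=-12.8689  a^+=-17.9600

v_post = -12.8689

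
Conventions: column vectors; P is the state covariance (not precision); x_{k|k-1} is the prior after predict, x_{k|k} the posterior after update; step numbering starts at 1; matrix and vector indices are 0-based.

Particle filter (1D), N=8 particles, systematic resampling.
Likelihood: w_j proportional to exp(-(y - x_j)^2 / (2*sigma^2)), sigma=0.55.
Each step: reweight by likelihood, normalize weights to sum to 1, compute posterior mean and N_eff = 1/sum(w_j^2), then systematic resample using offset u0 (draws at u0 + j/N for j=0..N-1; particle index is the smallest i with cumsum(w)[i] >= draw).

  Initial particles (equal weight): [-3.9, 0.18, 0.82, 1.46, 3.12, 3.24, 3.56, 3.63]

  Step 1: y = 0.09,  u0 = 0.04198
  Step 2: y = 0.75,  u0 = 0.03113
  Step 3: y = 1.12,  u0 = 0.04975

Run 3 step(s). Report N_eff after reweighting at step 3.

step 1: w=[0.0000, 0.6823, 0.2866, 0.0311, 0.0000, 0.0000, 0.0000, 0.0000]  mean=0.4032  Neff=1.8226  idx=[1, 1, 1, 1, 1, 1, 2, 2]
step 2: w=[0.1064, 0.1064, 0.1064, 0.1064, 0.1064, 0.1064, 0.1807, 0.1807]  mean=0.4112  Neff=7.5041  idx=[0, 1, 2, 3, 4, 6, 6, 7]
step 3: w=[0.0620, 0.0620, 0.0620, 0.0620, 0.0620, 0.2301, 0.2301, 0.2301]  mean=0.6217  Neff=5.6187  idx=[0, 2, 4, 5, 6, 6, 7, 7]

N_eff = 5.6187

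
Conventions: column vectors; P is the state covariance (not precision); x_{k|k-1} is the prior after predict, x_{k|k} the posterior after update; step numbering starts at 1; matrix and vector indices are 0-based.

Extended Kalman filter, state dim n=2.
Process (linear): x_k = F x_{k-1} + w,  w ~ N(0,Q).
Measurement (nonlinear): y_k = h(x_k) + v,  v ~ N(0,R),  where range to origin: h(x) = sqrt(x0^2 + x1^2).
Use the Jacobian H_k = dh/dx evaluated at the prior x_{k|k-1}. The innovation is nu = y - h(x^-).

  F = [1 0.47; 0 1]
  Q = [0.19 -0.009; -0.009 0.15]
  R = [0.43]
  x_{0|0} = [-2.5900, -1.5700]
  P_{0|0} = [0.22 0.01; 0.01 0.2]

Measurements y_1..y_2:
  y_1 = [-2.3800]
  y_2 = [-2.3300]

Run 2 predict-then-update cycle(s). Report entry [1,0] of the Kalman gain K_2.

step 1: x^-=[-3.3279, -1.5700]  P^-=[0.4636 0.0950; 0.0950 0.3500]  H_jac=[-0.9044 -0.4267]  S=[0.9462]  K=[-0.4859; -0.2486]  nu=[-6.0596]  x^+=[-0.3833, -0.0634]  P^+=[0.2401 -0.0193; -0.0193 0.2915]
step 2: x^-=[-0.4131, -0.0634]  P^-=[0.4764 0.1087; 0.1087 0.4415]  H_jac=[-0.9884 -0.1517]  S=[0.9382]  K=[-0.5195; -0.1859]  nu=[-2.7480]  x^+=[1.0144, 0.4475]  P^+=[0.2232 0.0181; 0.0181 0.4091]

K[1,0] = -0.1859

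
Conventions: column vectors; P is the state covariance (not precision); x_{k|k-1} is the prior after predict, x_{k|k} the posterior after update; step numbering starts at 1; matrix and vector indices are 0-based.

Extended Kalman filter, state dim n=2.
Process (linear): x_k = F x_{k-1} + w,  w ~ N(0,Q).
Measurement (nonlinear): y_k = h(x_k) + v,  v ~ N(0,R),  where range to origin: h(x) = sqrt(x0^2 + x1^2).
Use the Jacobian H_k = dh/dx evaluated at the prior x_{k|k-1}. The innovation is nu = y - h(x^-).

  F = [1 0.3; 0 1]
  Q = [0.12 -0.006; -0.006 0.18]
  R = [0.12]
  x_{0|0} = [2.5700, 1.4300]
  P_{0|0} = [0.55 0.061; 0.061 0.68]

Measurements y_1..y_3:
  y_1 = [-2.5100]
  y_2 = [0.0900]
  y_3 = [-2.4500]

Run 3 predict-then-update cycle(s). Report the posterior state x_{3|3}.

step 1: x^-=[2.9990, 1.4300]  P^-=[0.7678 0.2590; 0.2590 0.8600]  H_jac=[0.9026 0.4304]  S=[1.1061]  K=[0.7273; 0.5460]  nu=[-5.8325]  x^+=[-1.2432, -1.7545]  P^+=[0.1826 -0.1803; -0.1803 0.5303]
step 2: x^-=[-1.7695, -1.7545]  P^-=[0.2422 -0.0272; -0.0272 0.7103]  H_jac=[-0.7101 -0.7041]  S=[0.5671]  K=[-0.2696; -0.8478]  nu=[-2.4018]  x^+=[-1.1220, 0.2819]  P^+=[0.2010 -0.1568; -0.1568 0.3026]
step 3: x^-=[-1.0374, 0.2819]  P^-=[0.2542 -0.0720; -0.0720 0.4826]  H_jac=[-0.9650 0.2622]  S=[0.4263]  K=[-0.6196; 0.4598]  nu=[-3.5251]  x^+=[1.1467, -1.3391]  P^+=[0.0905 0.0495; 0.0495 0.3925]

x_post = [1.1467, -1.3391]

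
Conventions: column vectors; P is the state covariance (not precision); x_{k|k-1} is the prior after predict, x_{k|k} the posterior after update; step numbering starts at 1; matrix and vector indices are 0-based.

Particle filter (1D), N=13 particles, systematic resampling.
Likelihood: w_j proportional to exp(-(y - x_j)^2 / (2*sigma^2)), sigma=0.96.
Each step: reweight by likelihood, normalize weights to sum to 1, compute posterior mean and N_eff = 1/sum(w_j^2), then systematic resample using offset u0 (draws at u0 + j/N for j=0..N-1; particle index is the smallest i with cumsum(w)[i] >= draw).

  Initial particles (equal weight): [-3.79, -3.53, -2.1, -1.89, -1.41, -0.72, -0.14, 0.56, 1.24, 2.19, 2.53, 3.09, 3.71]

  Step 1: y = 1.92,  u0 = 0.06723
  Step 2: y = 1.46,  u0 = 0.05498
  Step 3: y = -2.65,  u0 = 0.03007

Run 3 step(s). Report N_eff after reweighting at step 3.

step 1: w=[0.0000, 0.0000, 0.0000, 0.0001, 0.0007, 0.0062, 0.0270, 0.0991, 0.2103, 0.2597, 0.2208, 0.1286, 0.0475]  mean=2.0079  Neff=5.2681  idx=[7, 8, 8, 8, 9, 9, 9, 10, 10, 10, 11, 11, 12]
step 2: w=[0.0809, 0.1223, 0.1223, 0.1223, 0.0941, 0.0941, 0.0941, 0.0675, 0.0675, 0.0675, 0.0297, 0.0297, 0.0081]  mean=1.8440  Neff=10.6983  idx=[0, 1, 2, 2, 3, 3, 4, 5, 6, 7, 8, 9, 11]
step 3: w=[0.7315, 0.0533, 0.0533, 0.0533, 0.0533, 0.0533, 0.0006, 0.0006, 0.0006, 0.0001, 0.0001, 0.0001, 0.0000]  mean=0.7446  Neff=1.8206  idx=[0, 0, 0, 0, 0, 0, 0, 0, 0, 0, 2, 3, 5]

N_eff = 1.8206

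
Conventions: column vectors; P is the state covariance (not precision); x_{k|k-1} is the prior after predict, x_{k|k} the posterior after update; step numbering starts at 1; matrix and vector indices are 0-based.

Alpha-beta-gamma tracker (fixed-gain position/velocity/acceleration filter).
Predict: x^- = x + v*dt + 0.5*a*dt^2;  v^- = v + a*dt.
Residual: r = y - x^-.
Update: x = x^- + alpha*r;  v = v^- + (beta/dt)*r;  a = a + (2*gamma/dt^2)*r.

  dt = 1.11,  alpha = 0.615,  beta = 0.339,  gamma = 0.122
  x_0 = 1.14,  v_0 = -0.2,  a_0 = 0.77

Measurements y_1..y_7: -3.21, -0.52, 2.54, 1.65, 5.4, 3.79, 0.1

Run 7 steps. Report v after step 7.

v_post = -0.2566

step 1: x_pred=1.3924  r=-4.6024  x^+=-1.4381  v^+=-0.7509  a^+=-0.1414
step 2: x_pred=-2.3587  r=1.8387  x^+=-1.2279  v^+=-0.3463  a^+=0.2227
step 3: x_pred=-1.4751  r=4.0151  x^+=0.9942  v^+=1.1271  a^+=1.0178
step 4: x_pred=2.8723  r=-1.2223  x^+=2.1206  v^+=1.8836  a^+=0.7758
step 5: x_pred=4.6893  r=0.7107  x^+=5.1264  v^+=2.9618  a^+=0.9165
step 6: x_pred=8.9786  r=-5.1886  x^+=5.7876  v^+=2.3945  a^+=-0.1110
step 7: x_pred=8.3771  r=-8.2771  x^+=3.2867  v^+=-0.2566  a^+=-1.7502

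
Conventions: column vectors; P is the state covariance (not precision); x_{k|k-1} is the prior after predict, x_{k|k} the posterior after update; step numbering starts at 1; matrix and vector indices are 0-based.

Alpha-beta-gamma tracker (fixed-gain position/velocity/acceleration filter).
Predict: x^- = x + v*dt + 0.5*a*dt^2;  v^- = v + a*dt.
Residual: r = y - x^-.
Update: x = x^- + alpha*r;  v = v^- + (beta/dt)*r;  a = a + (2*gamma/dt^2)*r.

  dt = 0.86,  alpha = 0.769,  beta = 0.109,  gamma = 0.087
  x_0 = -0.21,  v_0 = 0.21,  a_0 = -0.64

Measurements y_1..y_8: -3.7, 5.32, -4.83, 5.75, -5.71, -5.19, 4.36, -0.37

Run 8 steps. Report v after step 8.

step 1: x_pred=-0.2661  r=-3.4339  x^+=-2.9068  v^+=-0.7756  a^+=-1.4479
step 2: x_pred=-4.1092  r=9.4292  x^+=3.1418  v^+=-0.8257  a^+=0.7705
step 3: x_pred=2.7167  r=-7.5467  x^+=-3.0867  v^+=-1.1196  a^+=-1.0050
step 4: x_pred=-4.4212  r=10.1712  x^+=3.4004  v^+=-0.6947  a^+=1.3879
step 5: x_pred=3.3162  r=-9.0262  x^+=-3.6249  v^+=-0.6451  a^+=-0.7356
step 6: x_pred=-4.4518  r=-0.7382  x^+=-5.0195  v^+=-1.3713  a^+=-0.9093
step 7: x_pred=-6.5351  r=10.8951  x^+=1.8432  v^+=-0.7724  a^+=1.6539
step 8: x_pred=1.7906  r=-2.1606  x^+=0.1291  v^+=0.3761  a^+=1.1456

v_post = 0.3761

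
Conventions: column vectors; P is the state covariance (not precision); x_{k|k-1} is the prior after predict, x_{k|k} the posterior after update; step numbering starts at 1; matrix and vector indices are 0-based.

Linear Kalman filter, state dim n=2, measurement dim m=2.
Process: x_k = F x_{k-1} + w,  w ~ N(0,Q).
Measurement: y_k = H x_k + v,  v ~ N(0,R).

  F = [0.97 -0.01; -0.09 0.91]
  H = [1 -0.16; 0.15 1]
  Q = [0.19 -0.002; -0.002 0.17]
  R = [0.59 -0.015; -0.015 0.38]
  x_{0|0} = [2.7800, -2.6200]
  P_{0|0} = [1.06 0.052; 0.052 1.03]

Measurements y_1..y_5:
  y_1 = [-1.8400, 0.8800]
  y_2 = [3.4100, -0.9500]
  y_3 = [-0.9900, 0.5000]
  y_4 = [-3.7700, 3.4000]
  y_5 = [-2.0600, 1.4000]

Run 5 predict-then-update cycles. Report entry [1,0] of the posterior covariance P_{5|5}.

step 1: x^-=[2.7228, -2.6344]  P^-=[1.1864 -0.0580; -0.0580 1.0230]  S=[1.8212 -0.0573; -0.0573 1.4123]  K=[0.6601 0.1117; -0.0992 0.7142]  nu=[-4.9843, 3.1060]  x^+=[-0.2202, 0.0784]  P^+=[0.3838 -0.0250; -0.0250 0.2766]
step 2: x^-=[-0.2143, 0.0912]  P^-=[0.5516 -0.0601; -0.0601 0.4063]  S=[1.1712 -0.0559; -0.0559 0.7807]  K=[0.4822 0.0635; -0.0828 0.5029]  nu=[3.6389, -1.0090]  x^+=[1.4763, -0.7176]  P^+=[0.2795 -0.0250; -0.0250 0.1961]
step 3: x^-=[1.4391, -0.7859]  P^-=[0.4535 -0.0503; -0.0503 0.3388]  S=[1.0683 -0.0503; -0.0503 0.7139]  K=[0.4347 0.0554; -0.0762 0.4586]  nu=[-2.5549, 1.0700]  x^+=[0.3879, -0.1004]  P^+=[0.2519 -0.0232; -0.0232 0.1789]
step 4: x^-=[0.3773, -0.1263]  P^-=[0.4275 -0.0462; -0.0462 0.3240]  S=[1.0406 -0.0478; -0.0478 0.6998]  K=[0.4204 0.0544; -0.0736 0.4481]  nu=[-4.1675, 3.4697]  x^+=[-1.1861, 1.7352]  P^+=[0.2437 -0.0222; -0.0222 0.1747]
step 5: x^-=[-1.1679, 1.6858]  P^-=[0.4197 -0.0445; -0.0445 0.3203]  S=[1.0322 -0.0467; -0.0467 0.6964]  K=[0.4160 0.0544; -0.0726 0.4455]  nu=[-0.6224, -0.1106]  x^+=[-1.4328, 1.6817]  P^+=[0.2412 -0.0217; -0.0217 0.1736]

P_post[1,0] = -0.0217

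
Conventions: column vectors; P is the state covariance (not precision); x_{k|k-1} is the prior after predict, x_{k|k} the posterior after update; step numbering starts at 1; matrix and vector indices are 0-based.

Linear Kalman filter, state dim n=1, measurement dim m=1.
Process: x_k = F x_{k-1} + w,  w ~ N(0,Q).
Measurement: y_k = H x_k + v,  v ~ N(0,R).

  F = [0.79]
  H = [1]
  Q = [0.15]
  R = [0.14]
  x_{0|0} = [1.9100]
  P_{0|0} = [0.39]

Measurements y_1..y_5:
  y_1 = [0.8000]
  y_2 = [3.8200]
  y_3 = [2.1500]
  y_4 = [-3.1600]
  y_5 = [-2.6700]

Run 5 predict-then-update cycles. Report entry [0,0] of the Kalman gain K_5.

step 1: x^-=[1.5089]  P^-=[0.3934]  S=[0.5334]  K=[0.7375]  nu=[-0.7089]  x^+=[0.9861]  P^+=[0.1033]
step 2: x^-=[0.7790]  P^-=[0.2144]  S=[0.3544]  K=[0.6050]  nu=[3.0410]  x^+=[2.6188]  P^+=[0.0847]
step 3: x^-=[2.0689]  P^-=[0.2029]  S=[0.3429]  K=[0.5917]  nu=[0.0811]  x^+=[2.1169]  P^+=[0.0828]
step 4: x^-=[1.6723]  P^-=[0.2017]  S=[0.3417]  K=[0.5903]  nu=[-4.8323]  x^+=[-1.1801]  P^+=[0.0826]
step 5: x^-=[-0.9323]  P^-=[0.2016]  S=[0.3416]  K=[0.5901]  nu=[-1.7377]  x^+=[-1.9578]  P^+=[0.0826]

K[0,0] = 0.5901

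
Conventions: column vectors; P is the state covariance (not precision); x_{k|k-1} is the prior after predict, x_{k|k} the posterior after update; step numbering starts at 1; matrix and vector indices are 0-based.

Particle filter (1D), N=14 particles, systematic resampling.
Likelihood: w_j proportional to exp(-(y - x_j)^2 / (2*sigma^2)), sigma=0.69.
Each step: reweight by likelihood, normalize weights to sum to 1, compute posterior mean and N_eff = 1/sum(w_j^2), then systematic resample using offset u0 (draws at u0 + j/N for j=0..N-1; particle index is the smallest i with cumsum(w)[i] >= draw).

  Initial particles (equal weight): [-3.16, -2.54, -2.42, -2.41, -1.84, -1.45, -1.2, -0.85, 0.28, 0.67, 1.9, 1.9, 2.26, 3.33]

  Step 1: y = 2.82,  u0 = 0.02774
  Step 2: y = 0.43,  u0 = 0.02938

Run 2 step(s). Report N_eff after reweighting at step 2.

N_eff = 7.6664

step 1: w=[0.0000, 0.0000, 0.0000, 0.0000, 0.0000, 0.0000, 0.0000, 0.0000, 0.0005, 0.0034, 0.1779, 0.1779, 0.3112, 0.3292]  mean=2.4779  Neff=3.7242  idx=[10, 10, 10, 11, 11, 12, 12, 12, 12, 12, 13, 13, 13, 13]
step 2: w=[0.1552, 0.1552, 0.1552, 0.1552, 0.1552, 0.0446, 0.0446, 0.0446, 0.0446, 0.0446, 0.0002, 0.0002, 0.0002, 0.0002]  mean=1.9815  Neff=7.6664  idx=[0, 0, 1, 1, 2, 2, 2, 3, 3, 4, 4, 5, 7, 9]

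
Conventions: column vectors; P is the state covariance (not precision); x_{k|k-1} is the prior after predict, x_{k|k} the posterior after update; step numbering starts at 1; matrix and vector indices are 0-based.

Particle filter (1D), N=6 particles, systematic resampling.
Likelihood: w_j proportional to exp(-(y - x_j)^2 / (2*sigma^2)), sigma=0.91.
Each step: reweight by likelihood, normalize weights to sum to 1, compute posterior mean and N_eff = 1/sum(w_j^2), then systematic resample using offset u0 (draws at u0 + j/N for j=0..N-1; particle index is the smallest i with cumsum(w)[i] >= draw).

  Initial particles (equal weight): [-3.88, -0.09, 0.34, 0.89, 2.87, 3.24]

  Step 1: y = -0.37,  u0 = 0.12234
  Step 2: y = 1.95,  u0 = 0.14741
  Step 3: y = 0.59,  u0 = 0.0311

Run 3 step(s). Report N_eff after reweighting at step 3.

N_eff = 5.9617

step 1: w=[0.0003, 0.4591, 0.3550, 0.1846, 0.0009, 0.0002]  mean=0.2456  Neff=2.6963  idx=[1, 1, 1, 2, 2, 3]
step 2: w=[0.0693, 0.0693, 0.0693, 0.1789, 0.1789, 0.4342]  mean=0.4893  Neff=3.7462  idx=[2, 3, 4, 5, 5, 5]
step 3: w=[0.1369, 0.1743, 0.1743, 0.1715, 0.1715, 0.1715]  mean=0.5640  Neff=5.9617  idx=[0, 1, 2, 3, 4, 5]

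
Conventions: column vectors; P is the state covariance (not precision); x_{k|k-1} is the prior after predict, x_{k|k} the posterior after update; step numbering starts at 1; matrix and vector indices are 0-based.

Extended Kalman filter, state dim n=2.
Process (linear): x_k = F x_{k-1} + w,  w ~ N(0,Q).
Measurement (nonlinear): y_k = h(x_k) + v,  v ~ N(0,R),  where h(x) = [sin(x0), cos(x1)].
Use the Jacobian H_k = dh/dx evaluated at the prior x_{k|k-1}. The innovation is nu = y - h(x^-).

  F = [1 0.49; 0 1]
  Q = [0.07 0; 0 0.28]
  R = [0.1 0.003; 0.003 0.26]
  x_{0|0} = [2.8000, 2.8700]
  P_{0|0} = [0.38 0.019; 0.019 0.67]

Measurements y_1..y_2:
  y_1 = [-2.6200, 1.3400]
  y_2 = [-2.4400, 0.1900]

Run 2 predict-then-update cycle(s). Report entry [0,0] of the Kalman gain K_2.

K[0,0] = 1.0115

step 1: x^-=[4.2063, 2.8700]  P^-=[0.6295 0.3473; 0.3473 0.9500]  H_jac=[-0.4848 0.0000; 0.0000 -0.2683]  S=[0.2479 0.0482; 0.0482 0.3284]  K=[-1.2102 -0.1062; -0.5438 -0.6964]  nu=[-1.7454, 2.3033]  x^+=[6.0738, 2.2151]  P^+=[0.2503 0.1165; 0.1165 0.6810]
step 2: x^-=[7.1592, 2.2151]  P^-=[0.5980 0.4502; 0.4502 0.9610]  H_jac=[0.6402 0.0000; 0.0000 -0.7995]  S=[0.3451 -0.2274; -0.2274 0.8742]  K=[1.0115 -0.1486; 0.3090 -0.7984]  nu=[-3.2082, 0.7907]  x^+=[3.7968, 0.5925]  P^+=[0.1573 0.0445; 0.0445 0.2585]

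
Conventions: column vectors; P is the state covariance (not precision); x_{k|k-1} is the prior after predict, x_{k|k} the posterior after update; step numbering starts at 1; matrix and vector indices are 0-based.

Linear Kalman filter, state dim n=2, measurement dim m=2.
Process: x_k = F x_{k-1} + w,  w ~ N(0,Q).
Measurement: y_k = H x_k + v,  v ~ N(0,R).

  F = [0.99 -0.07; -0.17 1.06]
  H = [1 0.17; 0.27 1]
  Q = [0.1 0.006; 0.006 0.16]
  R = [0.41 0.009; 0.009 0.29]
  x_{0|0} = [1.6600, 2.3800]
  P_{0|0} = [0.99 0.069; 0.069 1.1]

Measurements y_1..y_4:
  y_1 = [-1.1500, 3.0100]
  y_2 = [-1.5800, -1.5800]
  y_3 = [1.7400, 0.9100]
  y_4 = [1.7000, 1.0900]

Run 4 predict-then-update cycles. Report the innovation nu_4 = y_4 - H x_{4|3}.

innov = [1.5839, 0.3375]

step 1: x^-=[1.4768, 2.2406]  P^-=[1.0661 -0.1690; -0.1690 1.3997]  S=[1.4591 0.3580; 0.3580 1.6762]  K=[0.7319 -0.0854; -0.1593 0.8419]  nu=[-3.0077, 0.3707]  x^+=[-0.7563, 3.0319]  P^+=[0.3170 -0.1038; -0.1038 0.2707]
step 2: x^-=[-0.9610, 3.3424]  P^-=[0.4264 -0.1776; -0.1776 0.5108]  S=[0.7908 0.0252; 0.0252 0.7359]  K=[0.5043 -0.1021; -0.1350 0.6335]  nu=[-1.1872, -4.6629]  x^+=[-1.0834, 0.5487]  P^+=[0.2202 -0.0845; -0.0845 0.2053]
step 3: x^-=[-1.1110, 0.7658]  P^-=[0.3285 -0.1360; -0.1360 0.4275]  S=[0.7047 0.0281; 0.0281 0.6680]  K=[0.4370 -0.0892; -0.1134 0.5898]  nu=[2.7208, 0.4442]  x^+=[0.0384, 0.7192]  P^+=[0.1909 -0.0735; -0.0735 0.1899]
step 4: x^-=[-0.0124, 0.7558]  P^-=[0.2982 -0.1182; -0.1182 0.4053]  S=[0.6797 0.0348; 0.0348 0.6532]  K=[0.4132 -0.0797; -0.1020 0.5771]  nu=[1.5839, 0.3375]  x^+=[0.6152, 0.7889]  P^+=[0.1803 -0.0681; -0.0681 0.1848]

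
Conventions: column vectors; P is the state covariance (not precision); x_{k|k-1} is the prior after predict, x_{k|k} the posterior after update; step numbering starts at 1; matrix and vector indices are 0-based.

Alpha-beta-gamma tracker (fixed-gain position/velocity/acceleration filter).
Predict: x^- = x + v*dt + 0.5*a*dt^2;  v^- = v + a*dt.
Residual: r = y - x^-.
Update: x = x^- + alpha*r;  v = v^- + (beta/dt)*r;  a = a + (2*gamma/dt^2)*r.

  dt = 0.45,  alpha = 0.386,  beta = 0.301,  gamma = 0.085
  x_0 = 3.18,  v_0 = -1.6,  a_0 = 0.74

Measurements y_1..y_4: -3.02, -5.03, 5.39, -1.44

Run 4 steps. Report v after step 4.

v_post = 0.9060

step 1: x_pred=2.5349  r=-5.5549  x^+=0.3907  v^+=-4.9826  a^+=-3.9234
step 2: x_pred=-2.2487  r=-2.7813  x^+=-3.3223  v^+=-8.6085  a^+=-6.2583
step 3: x_pred=-7.8298  r=13.2198  x^+=-2.7269  v^+=-2.5822  a^+=4.8398
step 4: x_pred=-3.3989  r=1.9589  x^+=-2.6428  v^+=0.9060  a^+=6.4843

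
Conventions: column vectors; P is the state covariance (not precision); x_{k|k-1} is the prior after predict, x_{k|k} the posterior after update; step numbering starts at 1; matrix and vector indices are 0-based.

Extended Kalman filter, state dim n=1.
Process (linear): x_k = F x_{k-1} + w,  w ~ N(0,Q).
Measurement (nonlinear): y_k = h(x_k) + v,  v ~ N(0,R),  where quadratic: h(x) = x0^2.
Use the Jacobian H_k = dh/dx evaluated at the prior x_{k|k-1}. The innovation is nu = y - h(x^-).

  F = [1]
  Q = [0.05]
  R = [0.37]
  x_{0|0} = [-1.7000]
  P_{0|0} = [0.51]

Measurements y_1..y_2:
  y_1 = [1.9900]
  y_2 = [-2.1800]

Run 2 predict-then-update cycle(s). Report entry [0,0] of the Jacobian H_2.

step 1: x^-=[-1.7000]  P^-=[0.5600]  H_jac=[-3.4000]  S=[6.8436]  K=[-0.2782]  nu=[-0.9000]  x^+=[-1.4496]  P^+=[0.0303]
step 2: x^-=[-1.4496]  P^-=[0.0803]  H_jac=[-2.8992]  S=[1.0448]  K=[-0.2228]  nu=[-4.2814]  x^+=[-0.4959]  P^+=[0.0284]

H_jac[0,0] = -2.8992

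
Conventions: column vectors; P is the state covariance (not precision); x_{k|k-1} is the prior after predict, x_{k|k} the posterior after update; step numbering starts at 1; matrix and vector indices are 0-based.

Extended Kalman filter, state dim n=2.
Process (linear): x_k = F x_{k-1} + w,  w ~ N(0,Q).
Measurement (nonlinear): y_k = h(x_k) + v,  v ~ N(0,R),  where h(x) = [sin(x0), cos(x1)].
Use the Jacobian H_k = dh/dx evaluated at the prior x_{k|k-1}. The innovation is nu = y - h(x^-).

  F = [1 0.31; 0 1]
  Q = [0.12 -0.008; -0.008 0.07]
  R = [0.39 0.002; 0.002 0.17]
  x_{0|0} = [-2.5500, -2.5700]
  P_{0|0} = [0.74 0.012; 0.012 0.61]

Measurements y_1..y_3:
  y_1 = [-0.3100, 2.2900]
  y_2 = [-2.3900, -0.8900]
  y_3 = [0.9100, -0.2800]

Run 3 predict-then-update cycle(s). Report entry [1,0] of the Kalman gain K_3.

step 1: x^-=[-3.3467, -2.5700]  P^-=[0.9261 0.1931; 0.1931 0.6800]  H_jac=[-0.9790 0.0000; 0.0000 0.5410]  S=[1.2776 -0.1003; -0.1003 0.3690]  K=[-0.7024 0.0922; -0.0712 0.9775]  nu=[-0.5137, 3.1310]  x^+=[-2.6971, 0.5273]  P^+=[0.2796 0.0264; 0.0264 0.3069]
step 2: x^-=[-2.5337, 0.5273]  P^-=[0.4455 0.1135; 0.1135 0.3769]  H_jac=[-0.8208 0.0000; 0.0000 -0.5032]  S=[0.6901 0.0489; 0.0489 0.2655]  K=[-0.5214 -0.1192; -0.0855 -0.6988]  nu=[-1.8188, -1.7542]  x^+=[-1.3763, 1.9087]  P^+=[0.2480 0.0423; 0.0423 0.2364]
step 3: x^-=[-0.7846, 1.9087]  P^-=[0.4170 0.1076; 0.1076 0.3064]  H_jac=[0.7077 0.0000; 0.0000 -0.9435]  S=[0.5988 -0.0699; -0.0699 0.4427]  K=[0.4748 -0.1544; 0.0520 -0.6447]  nu=[1.6165, 0.0515]  x^+=[-0.0251, 1.9595]  P^+=[0.2612 0.0268; 0.0268 0.1161]

K[1,0] = 0.0520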